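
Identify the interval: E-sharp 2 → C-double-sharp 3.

E to C spans six letter names (E-F-G-A-B-C) — that makes it a sixth of some quality.
E#2 to C##3 is 9 semitones, matching the major sixth exactly, so the quality is major.

major sixth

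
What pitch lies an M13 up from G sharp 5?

E sharp 7

Counting six letter names plus an octave up from G lands on E.
A major thirteenth spans 21 semitones, so from G#5 the target pitch is E#7.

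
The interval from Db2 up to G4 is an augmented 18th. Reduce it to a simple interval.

A4

Each octave removed subtracts seven from the number: 18 − 14 = 4.
That makes an augmented eighteenth a compound augmented fourth — 2 octaves plus an augmented fourth.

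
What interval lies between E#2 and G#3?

E to G spans three letter names (E-F-G), plus an octave: a tenth.
E#2 to G#3 is 15 semitones, a half step short of the major tenth (16), so this is minor.
(Equivalently, a compound minor third: a minor third plus an octave.)

minor 10th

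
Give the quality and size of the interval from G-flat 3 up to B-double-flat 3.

G to B spans three letter names (G-A-B): a third.
Gb3 to Bbb3 is 3 semitones, a half step short of the major third (4), so this is minor.

minor 3rd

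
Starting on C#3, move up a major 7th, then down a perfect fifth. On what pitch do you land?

E#3

C#3 up a major seventh → B#3 (11 semitones).
B#3 down a perfect fifth → E#3 (7 semitones).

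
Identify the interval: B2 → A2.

M2

Descending from B2 to A2 is the same interval as ascending A2 to B2.
A to B spans two letter names (A-B), so the interval is some kind of second.
Counting semitones, A2→B2 is 2, which is the major second.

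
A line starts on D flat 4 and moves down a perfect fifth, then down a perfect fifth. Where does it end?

A perfect fifth down from Db4 is Gb3.
Down a perfect fifth from Gb3: Cb3 (7 semitones down).

C flat 3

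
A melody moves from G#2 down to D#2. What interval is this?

Descending from G#2 to D#2 is the same interval as ascending D#2 to G#2.
D to G spans four letter names (D-E-F-G), so the interval is some kind of fourth.
Counting semitones, D#2→G#2 is 5, which is the perfect fourth.

perfect fourth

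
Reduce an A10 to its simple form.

Each octave removed subtracts seven from the number: 10 − 7 = 3.
That makes an augmented tenth a compound augmented third — an octave plus an augmented third.

augmented 3rd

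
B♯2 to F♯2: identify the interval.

augmented fourth

Descending from B#2 to F#2 is the same interval as ascending F#2 to B#2.
F to B spans four letter names (F-G-A-B) — that makes it a fourth of some quality.
A perfect fourth would be 5 semitones; F#2 to B#2 is 6, one semitone wider, so the interval is augmented.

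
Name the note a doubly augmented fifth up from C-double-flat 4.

Counting five letter names up from C lands on G.
A doubly augmented fifth is 9 semitones; 9 semitones up from Cbb4 gives G4.

G 4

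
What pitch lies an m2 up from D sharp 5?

E 5

Counting two letter names up from D lands on E.
A minor second is 1 semitone; 1 semitone up from D#5 gives E5.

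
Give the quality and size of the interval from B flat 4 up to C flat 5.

B to C spans two letter names (B-C) — that makes it a second of some quality.
At 1 semitone, Bb4→Cb5 falls one short of a major second: minor.

minor second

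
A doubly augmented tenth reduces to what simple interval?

Subtracting seven from the interval number removes an octave: 10 − 7 = 3.
That makes a doubly augmented tenth a compound doubly augmented third — an octave plus a doubly augmented third.

doubly augmented 3rd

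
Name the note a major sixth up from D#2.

B#2

The sixth takes the letter from D up to B.
A major sixth is 9 semitones; 9 semitones up from D#2 gives B#2.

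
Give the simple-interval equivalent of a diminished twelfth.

d5

Each octave removed subtracts seven from the number: 12 − 7 = 5.
Quality carries through unchanged, so the simple form is a diminished fifth.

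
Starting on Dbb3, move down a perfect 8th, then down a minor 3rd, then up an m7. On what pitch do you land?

Dbb3 down a perfect octave → Dbb2 (12 semitones).
Down a minor third from Dbb2: Bbb1 (3 semitones down).
A minor seventh up from Bbb1 is Abb2.

Abb2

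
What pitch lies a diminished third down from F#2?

D##2

Three letter names down from F: D.
A diminished third spans 2 semitones, so from F#2 the target pitch is D##2.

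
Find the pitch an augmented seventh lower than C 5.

Seven letter names down from C: D.
An augmented seventh spans 12 semitones, so from C5 the target pitch is Dbb4.

D double-flat 4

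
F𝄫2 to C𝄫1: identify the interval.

Descending from Fbb2 to Cbb1 is the same interval as ascending Cbb1 to Fbb2.
C to F spans four letter names (C-D-E-F), plus an octave — that makes it an eleventh of some quality.
Cbb1 to Fbb2 is 17 semitones, matching the perfect eleventh exactly, so the quality is perfect.
(Equivalently, a compound perfect fourth: a perfect fourth plus an octave.)

perfect eleventh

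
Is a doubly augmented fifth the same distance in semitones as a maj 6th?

A doubly augmented fifth = 9 semitones = a major sixth; enharmonically equal.

Yes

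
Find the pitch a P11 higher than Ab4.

Counting four letter names plus an octave up from A lands on D.
A perfect eleventh spans 17 semitones, so from Ab4 the target pitch is Db6.

Db6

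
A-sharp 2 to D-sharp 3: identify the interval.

perfect fourth

A to D spans four letter names (A-B-C-D): a fourth.
A#2 to D#3 is 5 semitones, matching the perfect fourth exactly, so the quality is perfect.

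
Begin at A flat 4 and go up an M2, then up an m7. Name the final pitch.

A major second up from Ab4 is Bb4.
A minor seventh up from Bb4 is Ab5.

A flat 5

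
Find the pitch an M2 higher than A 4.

The second takes the letter from A up to B.
A major second spans 2 semitones, so from A4 the target pitch is B4.

B 4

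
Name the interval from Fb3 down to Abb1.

major 13th

Descending from Fb3 to Abb1 is the same interval as ascending Abb1 to Fb3.
A to F spans six letter names (A-B-C-D-E-F), plus an octave: a thirteenth.
Abb1 to Fb3 is 21 semitones, matching the major thirteenth exactly, so the quality is major.
(Equivalently, a compound major sixth: a major sixth plus an octave.)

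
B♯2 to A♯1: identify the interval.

major 9th

Descending from B#2 to A#1 is the same interval as ascending A#1 to B#2.
A to B spans two letter names (A-B), plus an octave — that makes it a ninth of some quality.
A#1 to B#2 is 14 semitones, matching the major ninth exactly, so the quality is major.
(Equivalently, a compound major second: a major second plus an octave.)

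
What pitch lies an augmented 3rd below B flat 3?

G double-flat 3

Three letter names down from B: G.
An augmented third spans 5 semitones, so from Bb3 the target pitch is Gbb3.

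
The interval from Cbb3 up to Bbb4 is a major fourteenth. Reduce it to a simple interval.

Take out an octave (7 from the number): 14 − 7 = 7.
Quality carries through unchanged, so the simple form is a major seventh.

major seventh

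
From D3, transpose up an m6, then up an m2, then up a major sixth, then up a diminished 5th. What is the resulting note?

D3 up a minor sixth → Bb3 (8 semitones).
Up a minor second from Bb3: Cb4 (1 semitone up).
Up a major sixth from Cb4: Ab4 (9 semitones up).
Up a diminished fifth from Ab4: Ebb5 (6 semitones up).

Ebb5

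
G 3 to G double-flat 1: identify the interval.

doubly augmented fifteenth

Descending from G3 to Gbb1 is the same interval as ascending Gbb1 to G3.
G to G is the same letter name, plus 2 octaves, so the interval is some kind of fifteenth.
A perfect fifteenth would be 24 semitones; Gbb1 to G3 is 26, two semitones wider, so the interval is doubly augmented.
(Equivalently, a compound doubly augmented octave: a doubly augmented octave plus an octave.)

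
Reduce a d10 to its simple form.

diminished third

Take out an octave (7 from the number): 10 − 7 = 3.
So a diminished tenth is an octave plus a diminished third. The quality is unchanged.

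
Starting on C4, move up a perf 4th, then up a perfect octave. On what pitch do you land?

C4 up a perfect fourth → F4 (5 semitones).
Up a perfect octave from F4: F5 (12 semitones up).

F5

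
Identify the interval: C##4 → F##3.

Descending from C##4 to F##3 is the same interval as ascending F##3 to C##4.
F to C spans five letter names (F-G-A-B-C), so the interval is some kind of fifth.
The perfect fifth spans 7 semitones, and F##3 to C##4 is exactly 7 semitones — so this is a perfect fifth.

perfect fifth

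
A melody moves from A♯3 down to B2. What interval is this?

Descending from A#3 to B2 is the same interval as ascending B2 to A#3.
B to A spans seven letter names (B-C-D-E-F-G-A): a seventh.
The major seventh spans 11 semitones, and B2 to A#3 is exactly 11 semitones — so this is a major seventh.

major seventh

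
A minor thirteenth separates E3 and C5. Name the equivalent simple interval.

minor sixth

Take out an octave (7 from the number): 13 − 7 = 6.
That makes a minor thirteenth a compound minor sixth — an octave plus a minor sixth.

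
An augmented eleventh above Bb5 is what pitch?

Counting four letter names plus an octave up from B lands on E.
An augmented eleventh spans 18 semitones, so from Bb5 the target pitch is E7.

E7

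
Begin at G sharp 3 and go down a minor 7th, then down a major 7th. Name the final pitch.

B 1

Down a minor seventh from G#3: A#2 (10 semitones down).
Down a major seventh from A#2: B1 (11 semitones down).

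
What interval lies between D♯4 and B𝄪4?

D to B spans six letter names (D-E-F-G-A-B): a sixth.
The major sixth is 9 semitones; here we have 10, one semitone wider: augmented.

augmented sixth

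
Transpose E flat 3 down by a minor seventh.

F 2

Counting seven letter names down from E lands on F.
A minor seventh spans 10 semitones, so from Eb3 the target pitch is F2.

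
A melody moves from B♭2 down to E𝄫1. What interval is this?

augmented twelfth

Descending from Bb2 to Ebb1 is the same interval as ascending Ebb1 to Bb2.
E to B spans five letter names (E-F-G-A-B), plus an octave, so the interval is some kind of twelfth.
The perfect twelfth is 19 semitones; here we have 20, one semitone wider: augmented.
(Equivalently, a compound augmented fifth: an augmented fifth plus an octave.)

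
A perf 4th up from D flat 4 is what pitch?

G flat 4

Four letter names up from D: G.
Moving 5 semitones up from Db4 (the size of a perfect fourth) reaches Gb4.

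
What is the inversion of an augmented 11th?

First reduce the compound augmented eleventh to its simple form, an augmented fourth.
Inverted interval numbers add to nine, so a fourth pairs with a fifth (4 + 5 = 9).
Quality inverts too: augmented becomes diminished. That makes the inversion a diminished fifth.

diminished fifth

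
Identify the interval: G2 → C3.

P4

G to C spans four letter names (G-A-B-C), so the interval is some kind of fourth.
Counting semitones, G2→C3 is 5, which is the perfect fourth.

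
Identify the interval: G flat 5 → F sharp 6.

G to F spans seven letter names (G-A-B-C-D-E-F), so the interval is some kind of seventh.
A major seventh would be 11 semitones; Gb5 to F#6 is 12, one semitone wider, so the interval is augmented.

augmented 7th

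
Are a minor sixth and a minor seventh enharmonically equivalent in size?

No

A minor sixth spans 8 semitones; a minor seventh spans 10 semitones. They differ by 2.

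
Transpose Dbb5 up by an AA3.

The third takes the letter from D up to F.
Moving 6 semitones up from Dbb5 (the size of a doubly augmented third) reaches F#5.

F#5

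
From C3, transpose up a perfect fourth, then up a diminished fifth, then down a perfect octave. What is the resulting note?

Up a perfect fourth from C3: F3 (5 semitones up).
Up a diminished fifth from F3: Cb4 (6 semitones up).
Cb4 down a perfect octave → Cb3 (12 semitones).

Cb3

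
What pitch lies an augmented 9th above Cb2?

The ninth's letter: C up two letter names plus an octave → D.
An augmented ninth spans 15 semitones, so from Cb2 the target pitch is D3.

D3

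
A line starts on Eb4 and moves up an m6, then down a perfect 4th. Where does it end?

Eb4 up a minor sixth → Cb5 (8 semitones).
A perfect fourth down from Cb5 is Gb4.

Gb4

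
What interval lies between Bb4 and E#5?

B to E spans four letter names (B-C-D-E): a fourth.
Bb4 to E#5 spans 7 semitones — two semitones wider than the perfect fourth (5) — giving a doubly augmented fourth.

doubly augmented fourth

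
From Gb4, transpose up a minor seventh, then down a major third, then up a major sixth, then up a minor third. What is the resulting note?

Dbb6

A minor seventh up from Gb4 is Fb5.
A major third down from Fb5 is Dbb5.
Dbb5 up a major sixth → Bbb5 (9 semitones).
Bbb5 up a minor third → Dbb6 (3 semitones).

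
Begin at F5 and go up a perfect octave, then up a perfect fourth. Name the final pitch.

Bb6

F5 up a perfect octave → F6 (12 semitones).
Up a perfect fourth from F6: Bb6 (5 semitones up).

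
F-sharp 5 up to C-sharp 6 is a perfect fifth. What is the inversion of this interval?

P4

Inverted interval numbers add to nine, so a fifth pairs with a fourth (5 + 4 = 9).
And perfect stays perfect under inversion, so we get a perfect fourth.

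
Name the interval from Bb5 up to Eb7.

perfect 11th

B to E spans four letter names (B-C-D-E), plus an octave, so the interval is some kind of eleventh.
Bb5 to Eb7 is 17 semitones, matching the perfect eleventh exactly, so the quality is perfect.
(Equivalently, a compound perfect fourth: a perfect fourth plus an octave.)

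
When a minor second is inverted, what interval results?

The rule of nine gives the new number: 9 − 2 = 7, so a second becomes a seventh.
Quality inverts too: minor becomes major. That makes the inversion a major seventh.

M7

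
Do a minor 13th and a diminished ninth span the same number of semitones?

No

20 semitones (minor thirteenth) vs 12 semitones (diminished ninth): not equal.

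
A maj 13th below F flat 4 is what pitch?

The thirteenth's letter: F down six letter names plus an octave → A.
A major thirteenth spans 21 semitones, so from Fb4 the target pitch is Abb2.

A double-flat 2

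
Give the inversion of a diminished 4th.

augmented 5th

Inverted interval numbers add to nine, so a fourth pairs with a fifth (4 + 5 = 9).
Quality inverts too: diminished becomes augmented. That makes the inversion an augmented fifth.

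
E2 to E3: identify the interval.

perfect octave

E to E is the same letter name, plus an octave — that makes it an octave of some quality.
Counting semitones, E2→E3 is 12, which is the perfect octave.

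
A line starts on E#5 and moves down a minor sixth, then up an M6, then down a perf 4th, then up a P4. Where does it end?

Down a minor sixth from E#5: G##4 (8 semitones down).
A major sixth up from G##4 is E##5.
A perfect fourth down from E##5 is B##4.
Up a perfect fourth from B##4: E##5 (5 semitones up).

E##5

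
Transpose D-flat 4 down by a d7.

Seven letter names down from D: E.
Moving 9 semitones down from Db4 (the size of a diminished seventh) reaches E3.

E 3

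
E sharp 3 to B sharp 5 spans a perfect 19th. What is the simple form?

perfect fifth

Take out 2 octaves (14 from the number): 19 − 14 = 5.
Quality carries through unchanged, so the simple form is a perfect fifth.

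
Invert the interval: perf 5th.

The rule of nine gives the new number: 9 − 5 = 4, so a fifth becomes a fourth.
The quality also flips — perfect stays perfect — giving a perfect fourth.

perfect fourth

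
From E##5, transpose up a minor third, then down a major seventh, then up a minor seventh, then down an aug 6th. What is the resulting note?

Bb4

A minor third up from E##5 is G##5.
G##5 down a major seventh → A#4 (11 semitones).
A minor seventh up from A#4 is G#5.
Down an augmented sixth from G#5: Bb4 (10 semitones down).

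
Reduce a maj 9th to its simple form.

M2

Each octave removed subtracts seven from the number: 9 − 7 = 2.
Quality carries through unchanged, so the simple form is a major second.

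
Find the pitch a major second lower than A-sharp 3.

G-sharp 3

The second takes the letter from A down to G.
A major second is 2 semitones; 2 semitones down from A#3 gives G#3.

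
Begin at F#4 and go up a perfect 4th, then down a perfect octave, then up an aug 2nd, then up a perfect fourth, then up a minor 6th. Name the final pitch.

D#5

Up a perfect fourth from F#4: B4 (5 semitones up).
B4 down a perfect octave → B3 (12 semitones).
An augmented second up from B3 is C##4.
Up a perfect fourth from C##4: F##4 (5 semitones up).
F##4 up a minor sixth → D#5 (8 semitones).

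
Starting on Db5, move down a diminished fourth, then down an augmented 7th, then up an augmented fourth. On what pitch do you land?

Eb4

Db5 down a diminished fourth → A4 (4 semitones).
Down an augmented seventh from A4: Bbb3 (12 semitones down).
Bbb3 up an augmented fourth → Eb4 (6 semitones).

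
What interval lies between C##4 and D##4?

C to D spans two letter names (C-D) — that makes it a second of some quality.
C##4 to D##4 is 2 semitones, matching the major second exactly, so the quality is major.

major second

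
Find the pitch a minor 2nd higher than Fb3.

The second takes the letter from F up to G.
A minor second spans 1 semitone, so from Fb3 the target pitch is Gbb3.

Gbb3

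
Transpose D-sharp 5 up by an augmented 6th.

Six letter names up from D: B.
Moving 10 semitones up from D#5 (the size of an augmented sixth) reaches B##5.

B-double-sharp 5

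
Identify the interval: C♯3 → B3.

C to B spans seven letter names (C-D-E-F-G-A-B): a seventh.
A major seventh would be 11 semitones, but C#3 to B3 is 10 — one semitone narrower, making it a minor seventh.

minor seventh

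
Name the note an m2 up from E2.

Counting two letter names up from E lands on F.
Moving 1 semitone up from E2 (the size of a minor second) reaches F2.

F2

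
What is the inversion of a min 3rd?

major sixth

Interval numbers invert to sum to nine: 3 + 6 = 9, so a third inverts to a sixth.
Quality inverts too: minor becomes major. That makes the inversion a major sixth.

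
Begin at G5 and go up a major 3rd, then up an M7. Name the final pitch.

G5 up a major third → B5 (4 semitones).
A major seventh up from B5 is A#6.

A#6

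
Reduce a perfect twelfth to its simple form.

Each octave removed subtracts seven from the number: 12 − 7 = 5.
Quality carries through unchanged, so the simple form is a perfect fifth.

perfect fifth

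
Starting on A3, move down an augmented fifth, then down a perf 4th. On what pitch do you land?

Ab2

An augmented fifth down from A3 is Db3.
Down a perfect fourth from Db3: Ab2 (5 semitones down).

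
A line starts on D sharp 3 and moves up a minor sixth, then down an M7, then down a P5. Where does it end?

F 2

A minor sixth up from D#3 is B3.
B3 down a major seventh → C3 (11 semitones).
A perfect fifth down from C3 is F2.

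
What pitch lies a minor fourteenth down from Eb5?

F3

The fourteenth's letter: E down seven letter names plus an octave → F.
A minor fourteenth is 22 semitones; 22 semitones down from Eb5 gives F3.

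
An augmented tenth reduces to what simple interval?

augmented 3rd

Each octave removed subtracts seven from the number: 10 − 7 = 3.
That makes an augmented tenth a compound augmented third — an octave plus an augmented third.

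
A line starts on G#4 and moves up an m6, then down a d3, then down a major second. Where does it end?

B#4

G#4 up a minor sixth → E5 (8 semitones).
Down a diminished third from E5: C##5 (2 semitones down).
Down a major second from C##5: B#4 (2 semitones down).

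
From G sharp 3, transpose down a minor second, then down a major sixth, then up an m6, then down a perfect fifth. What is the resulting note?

B 2

G#3 down a minor second → F##3 (1 semitone).
Down a major sixth from F##3: A#2 (9 semitones down).
A#2 up a minor sixth → F#3 (8 semitones).
F#3 down a perfect fifth → B2 (7 semitones).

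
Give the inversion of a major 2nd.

m7

The rule of nine gives the new number: 9 − 2 = 7, so a second becomes a seventh.
Quality inverts too: major becomes minor. That makes the inversion a minor seventh.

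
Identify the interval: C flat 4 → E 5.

A10

C to E spans three letter names (C-D-E), plus an octave: a tenth.
Cb4 to E5 spans 17 semitones — one semitone wider than the major tenth (16) — giving an augmented tenth.
(Equivalently, a compound augmented third: an augmented third plus an octave.)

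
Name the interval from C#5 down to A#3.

minor tenth

Descending from C#5 to A#3 is the same interval as ascending A#3 to C#5.
A to C spans three letter names (A-B-C), plus an octave — that makes it a tenth of some quality.
A major tenth would be 16 semitones, but A#3 to C#5 is 15 — one semitone narrower, making it a minor tenth.
(Equivalently, a compound minor third: a minor third plus an octave.)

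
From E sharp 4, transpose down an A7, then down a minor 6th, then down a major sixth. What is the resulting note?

Down an augmented seventh from E#4: F3 (12 semitones down).
F3 down a minor sixth → A2 (8 semitones).
A major sixth down from A2 is C2.

C 2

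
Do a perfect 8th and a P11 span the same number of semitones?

No

A perfect octave is 12 semitones but a perfect eleventh is 17 semitones — different sizes.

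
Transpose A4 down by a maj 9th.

Counting two letter names plus an octave down from A lands on G.
A major ninth is 14 semitones; 14 semitones down from A4 gives G3.

G3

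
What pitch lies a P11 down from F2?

C1

Four letters down from F (plus an octave) reaches C.
Moving 17 semitones down from F2 (the size of a perfect eleventh) reaches C1.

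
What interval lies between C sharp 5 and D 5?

minor second

C to D spans two letter names (C-D), so the interval is some kind of second.
At 1 semitone, C#5→D5 falls one short of a major second: minor.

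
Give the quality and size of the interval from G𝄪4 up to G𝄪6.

perfect fifteenth

G to G is the same letter name, plus 2 octaves, so the interval is some kind of fifteenth.
The perfect fifteenth spans 24 semitones, and G##4 to G##6 is exactly 24 semitones — so this is a perfect fifteenth.
(Equivalently, a compound perfect octave: a perfect octave plus an octave.)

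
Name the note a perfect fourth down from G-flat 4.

D-flat 4

Counting four letter names down from G lands on D.
A perfect fourth is 5 semitones; 5 semitones down from Gb4 gives Db4.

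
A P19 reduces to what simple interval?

Subtracting seven from the interval number removes an octave: 19 − 14 = 5.
So a perfect nineteenth is 2 octaves plus a perfect fifth. The quality is unchanged.

perfect fifth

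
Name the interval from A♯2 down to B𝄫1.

doubly augmented seventh

Descending from A#2 to Bbb1 is the same interval as ascending Bbb1 to A#2.
B to A spans seven letter names (B-C-D-E-F-G-A) — that makes it a seventh of some quality.
The major seventh is 11 semitones; here we have 13, two semitones wider: doubly augmented.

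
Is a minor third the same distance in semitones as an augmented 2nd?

A minor third = 3 semitones = an augmented second; enharmonically equal.

Yes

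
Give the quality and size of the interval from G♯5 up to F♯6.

minor seventh

G to F spans seven letter names (G-A-B-C-D-E-F), so the interval is some kind of seventh.
G#5 to F#6 is 10 semitones, a half step short of the major seventh (11), so this is minor.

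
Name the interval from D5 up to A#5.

augmented 5th

D to A spans five letter names (D-E-F-G-A), so the interval is some kind of fifth.
A perfect fifth would be 7 semitones; D5 to A#5 is 8, one semitone wider, so the interval is augmented.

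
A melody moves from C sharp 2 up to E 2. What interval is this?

C to E spans three letter names (C-D-E): a third.
A major third would be 4 semitones, but C#2 to E2 is 3 — one semitone narrower, making it a minor third.

m3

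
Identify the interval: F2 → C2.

P4

Descending from F2 to C2 is the same interval as ascending C2 to F2.
C to F spans four letter names (C-D-E-F), so the interval is some kind of fourth.
C2 to F2 is 5 semitones, matching the perfect fourth exactly, so the quality is perfect.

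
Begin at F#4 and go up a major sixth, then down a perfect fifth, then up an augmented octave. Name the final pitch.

G##5

Up a major sixth from F#4: D#5 (9 semitones up).
D#5 down a perfect fifth → G#4 (7 semitones).
Up an augmented octave from G#4: G##5 (13 semitones up).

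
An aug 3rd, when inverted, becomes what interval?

diminished 6th

The rule of nine gives the new number: 9 − 3 = 6, so a third becomes a sixth.
And augmented becomes diminished under inversion, so we get a diminished sixth.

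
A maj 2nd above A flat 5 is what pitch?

B flat 5

Counting two letter names up from A lands on B.
A major second spans 2 semitones, so from Ab5 the target pitch is Bb5.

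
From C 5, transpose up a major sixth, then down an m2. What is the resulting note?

G sharp 5

Up a major sixth from C5: A5 (9 semitones up).
A5 down a minor second → G#5 (1 semitone).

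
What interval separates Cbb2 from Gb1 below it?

diminished fourth

Descending from Cbb2 to Gb1 is the same interval as ascending Gb1 to Cbb2.
G to C spans four letter names (G-A-B-C): a fourth.
Gb1 to Cbb2 spans 4 semitones — one semitone narrower than the perfect fourth (5) — giving a diminished fourth.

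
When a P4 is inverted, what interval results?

Interval numbers invert to sum to nine: 4 + 5 = 9, so a fourth inverts to a fifth.
The quality also flips — perfect stays perfect — giving a perfect fifth.

perfect 5th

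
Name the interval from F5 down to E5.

minor second

Descending from F5 to E5 is the same interval as ascending E5 to F5.
E to F spans two letter names (E-F), so the interval is some kind of second.
At 1 semitone, E5→F5 falls one short of a major second: minor.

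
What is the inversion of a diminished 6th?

Interval numbers invert to sum to nine: 6 + 3 = 9, so a sixth inverts to a third.
The quality also flips — diminished becomes augmented — giving an augmented third.

augmented 3rd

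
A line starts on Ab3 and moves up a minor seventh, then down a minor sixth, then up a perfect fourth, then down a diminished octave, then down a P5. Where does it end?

Ab3 up a minor seventh → Gb4 (10 semitones).
Down a minor sixth from Gb4: Bb3 (8 semitones down).
Bb3 up a perfect fourth → Eb4 (5 semitones).
Down a diminished octave from Eb4: E3 (11 semitones down).
Down a perfect fifth from E3: A2 (7 semitones down).

A2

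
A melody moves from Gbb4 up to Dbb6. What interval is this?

G to D spans five letter names (G-A-B-C-D), plus an octave: a twelfth.
Counting semitones, Gbb4→Dbb6 is 19, which is the perfect twelfth.
(Equivalently, a compound perfect fifth: a perfect fifth plus an octave.)

P12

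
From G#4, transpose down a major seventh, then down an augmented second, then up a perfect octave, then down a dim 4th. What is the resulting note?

A major seventh down from G#4 is A3.
An augmented second down from A3 is Gb3.
Gb3 up a perfect octave → Gb4 (12 semitones).
A diminished fourth down from Gb4 is D4.

D4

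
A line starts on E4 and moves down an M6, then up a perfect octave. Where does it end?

G4

A major sixth down from E4 is G3.
G3 up a perfect octave → G4 (12 semitones).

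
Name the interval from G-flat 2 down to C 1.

d12

Descending from Gb2 to C1 is the same interval as ascending C1 to Gb2.
C to G spans five letter names (C-D-E-F-G), plus an octave — that makes it a twelfth of some quality.
A perfect twelfth would be 19 semitones; C1 to Gb2 is 18, one semitone narrower, so the interval is diminished.
(Equivalently, a compound diminished fifth: a diminished fifth plus an octave.)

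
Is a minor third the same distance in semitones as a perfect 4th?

No

3 semitones (minor third) vs 5 semitones (perfect fourth): not equal.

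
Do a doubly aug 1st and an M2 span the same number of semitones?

Both span 2 semitones: a doubly augmented unison and a major second are the same chromatic distance.

Yes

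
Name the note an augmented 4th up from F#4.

Counting four letter names up from F lands on B.
An augmented fourth is 6 semitones; 6 semitones up from F#4 gives B#4.

B#4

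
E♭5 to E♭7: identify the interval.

E to E is the same letter name, plus 2 octaves — that makes it a fifteenth of some quality.
Eb5 to Eb7 is 24 semitones, matching the perfect fifteenth exactly, so the quality is perfect.
(Equivalently, a compound perfect octave: a perfect octave plus an octave.)

P15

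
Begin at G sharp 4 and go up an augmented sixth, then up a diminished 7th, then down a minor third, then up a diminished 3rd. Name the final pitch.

G#4 up an augmented sixth → E##5 (10 semitones).
Up a diminished seventh from E##5: D#6 (9 semitones up).
D#6 down a minor third → B#5 (3 semitones).
Up a diminished third from B#5: D6 (2 semitones up).

D 6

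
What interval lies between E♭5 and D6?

E to D spans seven letter names (E-F-G-A-B-C-D) — that makes it a seventh of some quality.
Counting semitones, Eb5→D6 is 11, which is the major seventh.

M7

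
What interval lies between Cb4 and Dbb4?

C to D spans two letter names (C-D): a second.
At 1 semitone, Cb4→Dbb4 falls one short of a major second: minor.

minor second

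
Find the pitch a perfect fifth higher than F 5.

Five letter names up from F: C.
A perfect fifth spans 7 semitones, so from F5 the target pitch is C6.

C 6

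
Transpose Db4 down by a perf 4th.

Ab3

The fourth takes the letter from D down to A.
Moving 5 semitones down from Db4 (the size of a perfect fourth) reaches Ab3.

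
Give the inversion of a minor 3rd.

major sixth

The rule of nine gives the new number: 9 − 3 = 6, so a third becomes a sixth.
The quality also flips — minor becomes major — giving a major sixth.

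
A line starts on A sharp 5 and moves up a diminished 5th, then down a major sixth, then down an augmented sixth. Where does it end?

B double-flat 4

Up a diminished fifth from A#5: E6 (6 semitones up).
Down a major sixth from E6: G5 (9 semitones down).
An augmented sixth down from G5 is Bbb4.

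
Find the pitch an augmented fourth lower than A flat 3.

The fourth takes the letter from A down to E.
An augmented fourth spans 6 semitones, so from Ab3 the target pitch is Ebb3.

E double-flat 3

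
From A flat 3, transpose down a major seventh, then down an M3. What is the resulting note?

Ab3 down a major seventh → Bbb2 (11 semitones).
A major third down from Bbb2 is Gbb2.

G double-flat 2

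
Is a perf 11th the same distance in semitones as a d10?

A perfect eleventh is 17 semitones but a diminished tenth is 14 semitones — different sizes.

No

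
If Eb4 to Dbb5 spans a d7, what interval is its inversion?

A2

The rule of nine gives the new number: 9 − 7 = 2, so a seventh becomes a second.
Quality inverts too: diminished becomes augmented. That makes the inversion an augmented second.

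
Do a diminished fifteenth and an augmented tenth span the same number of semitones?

No

23 semitones (diminished fifteenth) vs 17 semitones (augmented tenth): not equal.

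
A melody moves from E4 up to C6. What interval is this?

E to C spans six letter names (E-F-G-A-B-C), plus an octave — that makes it a thirteenth of some quality.
A major thirteenth would be 21 semitones, but E4 to C6 is 20 — one semitone narrower, making it a minor thirteenth.
(Equivalently, a compound minor sixth: a minor sixth plus an octave.)

minor thirteenth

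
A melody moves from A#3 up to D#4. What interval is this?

A to D spans four letter names (A-B-C-D): a fourth.
The perfect fourth spans 5 semitones, and A#3 to D#4 is exactly 5 semitones — so this is a perfect fourth.

perfect 4th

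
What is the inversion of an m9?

First reduce the compound minor ninth to its simple form, a minor second.
Interval numbers invert to sum to nine: 2 + 7 = 9, so a second inverts to a seventh.
Quality inverts too: minor becomes major. That makes the inversion a major seventh.

major seventh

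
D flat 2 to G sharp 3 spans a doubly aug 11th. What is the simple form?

Take out an octave (7 from the number): 11 − 7 = 4.
So a doubly augmented eleventh is an octave plus a doubly augmented fourth. The quality is unchanged.

doubly augmented 4th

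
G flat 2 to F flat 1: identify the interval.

M9

Descending from Gb2 to Fb1 is the same interval as ascending Fb1 to Gb2.
F to G spans two letter names (F-G), plus an octave — that makes it a ninth of some quality.
Fb1 to Gb2 is 14 semitones, matching the major ninth exactly, so the quality is major.
(Equivalently, a compound major second: a major second plus an octave.)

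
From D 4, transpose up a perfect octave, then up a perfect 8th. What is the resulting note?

Up a perfect octave from D4: D5 (12 semitones up).
A perfect octave up from D5 is D6.

D 6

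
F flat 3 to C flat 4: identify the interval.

F to C spans five letter names (F-G-A-B-C) — that makes it a fifth of some quality.
Fb3 to Cb4 is 7 semitones, matching the perfect fifth exactly, so the quality is perfect.

P5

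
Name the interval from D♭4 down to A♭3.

Descending from Db4 to Ab3 is the same interval as ascending Ab3 to Db4.
A to D spans four letter names (A-B-C-D) — that makes it a fourth of some quality.
Ab3 to Db4 is 5 semitones, matching the perfect fourth exactly, so the quality is perfect.

perfect fourth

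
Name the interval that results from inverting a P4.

perfect fifth

The rule of nine gives the new number: 9 − 4 = 5, so a fourth becomes a fifth.
Quality inverts too: perfect stays perfect. That makes the inversion a perfect fifth.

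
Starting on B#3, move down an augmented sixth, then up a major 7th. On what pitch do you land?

Down an augmented sixth from B#3: D3 (10 semitones down).
A major seventh up from D3 is C#4.

C#4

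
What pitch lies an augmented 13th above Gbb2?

The thirteenth's letter: G up six letter names plus an octave → E.
An augmented thirteenth spans 22 semitones, so from Gbb2 the target pitch is Eb4.

Eb4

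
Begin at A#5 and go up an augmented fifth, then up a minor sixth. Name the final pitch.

C##7

Up an augmented fifth from A#5: E##6 (8 semitones up).
E##6 up a minor sixth → C##7 (8 semitones).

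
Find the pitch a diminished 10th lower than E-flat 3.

C-sharp 2

Counting three letter names plus an octave down from E lands on C.
A diminished tenth is 14 semitones; 14 semitones down from Eb3 gives C#2.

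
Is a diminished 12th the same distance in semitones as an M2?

18 semitones (diminished twelfth) vs 2 semitones (major second): not equal.

No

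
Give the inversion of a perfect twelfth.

First reduce the compound perfect twelfth to its simple form, a perfect fifth.
The rule of nine gives the new number: 9 − 5 = 4, so a fifth becomes a fourth.
And perfect stays perfect under inversion, so we get a perfect fourth.

perfect 4th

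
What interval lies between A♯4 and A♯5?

perfect octave

A to A is the same letter name, plus an octave, so the interval is some kind of octave.
Counting semitones, A#4→A#5 is 12, which is the perfect octave.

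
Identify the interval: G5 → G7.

G to G is the same letter name, plus 2 octaves, so the interval is some kind of fifteenth.
Counting semitones, G5→G7 is 24, which is the perfect fifteenth.
(Equivalently, a compound perfect octave: a perfect octave plus an octave.)

perfect fifteenth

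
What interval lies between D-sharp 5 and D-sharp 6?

perfect 8th

D to D is the same letter name, plus an octave — that makes it an octave of some quality.
Counting semitones, D#5→D#6 is 12, which is the perfect octave.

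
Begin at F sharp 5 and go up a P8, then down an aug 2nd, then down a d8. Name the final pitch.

E 5

F#5 up a perfect octave → F#6 (12 semitones).
Down an augmented second from F#6: Eb6 (3 semitones down).
A diminished octave down from Eb6 is E5.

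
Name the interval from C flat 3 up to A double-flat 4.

C to A spans six letter names (C-D-E-F-G-A), plus an octave — that makes it a thirteenth of some quality.
Cb3 to Abb4 is 20 semitones, a half step short of the major thirteenth (21), so this is minor.
(Equivalently, a compound minor sixth: a minor sixth plus an octave.)

minor thirteenth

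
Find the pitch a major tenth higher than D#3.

Three letters up from D (plus an octave) reaches F.
A major tenth is 16 semitones; 16 semitones up from D#3 gives F##4.

F##4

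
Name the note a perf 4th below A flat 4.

E flat 4

Four letter names down from A: E.
Moving 5 semitones down from Ab4 (the size of a perfect fourth) reaches Eb4.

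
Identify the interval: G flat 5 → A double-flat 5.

m2

G to A spans two letter names (G-A): a second.
At 1 semitone, Gb5→Abb5 falls one short of a major second: minor.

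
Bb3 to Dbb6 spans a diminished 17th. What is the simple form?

Subtracting seven from the interval number removes an octave: 17 − 14 = 3.
Quality carries through unchanged, so the simple form is a diminished third.

diminished 3rd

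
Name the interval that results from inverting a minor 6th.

major third

Interval numbers invert to sum to nine: 6 + 3 = 9, so a sixth inverts to a third.
The quality also flips — minor becomes major — giving a major third.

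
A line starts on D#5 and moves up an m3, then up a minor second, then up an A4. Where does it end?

D#5 up a minor third → F#5 (3 semitones).
A minor second up from F#5 is G5.
G5 up an augmented fourth → C#6 (6 semitones).

C#6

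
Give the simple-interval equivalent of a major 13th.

major sixth

Each octave removed subtracts seven from the number: 13 − 7 = 6.
So a major thirteenth is an octave plus a major sixth. The quality is unchanged.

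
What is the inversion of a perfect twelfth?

First reduce the compound perfect twelfth to its simple form, a perfect fifth.
Inverted interval numbers add to nine, so a fifth pairs with a fourth (5 + 4 = 9).
And perfect stays perfect under inversion, so we get a perfect fourth.

perfect 4th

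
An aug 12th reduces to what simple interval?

Take out an octave (7 from the number): 12 − 7 = 5.
Quality carries through unchanged, so the simple form is an augmented fifth.

augmented 5th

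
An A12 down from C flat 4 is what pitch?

The twelfth's letter: C down five letter names plus an octave → F.
Moving 20 semitones down from Cb4 (the size of an augmented twelfth) reaches Fbb2.

F double-flat 2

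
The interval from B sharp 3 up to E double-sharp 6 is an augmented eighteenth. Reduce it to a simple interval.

Take out 2 octaves (14 from the number): 18 − 14 = 4.
Quality carries through unchanged, so the simple form is an augmented fourth.

A4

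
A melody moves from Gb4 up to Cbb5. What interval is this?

G to C spans four letter names (G-A-B-C) — that makes it a fourth of some quality.
A perfect fourth would be 5 semitones; Gb4 to Cbb5 is 4, one semitone narrower, so the interval is diminished.

diminished fourth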